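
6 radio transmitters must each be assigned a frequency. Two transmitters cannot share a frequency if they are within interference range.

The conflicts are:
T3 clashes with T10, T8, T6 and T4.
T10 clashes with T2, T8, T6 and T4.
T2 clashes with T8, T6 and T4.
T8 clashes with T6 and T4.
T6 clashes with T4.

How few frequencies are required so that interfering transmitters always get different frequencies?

5

T3, T10, T8, T6, T4 pairwise conflict, so at least 5 frequencies are needed.
5 frequencies suffice: frequency 1 → {T6}; frequency 2 → {T8}; frequency 3 → {T4}; frequency 4 → {T10}; frequency 5 → {T3, T2}. No two conflicting transmitters share a frequency.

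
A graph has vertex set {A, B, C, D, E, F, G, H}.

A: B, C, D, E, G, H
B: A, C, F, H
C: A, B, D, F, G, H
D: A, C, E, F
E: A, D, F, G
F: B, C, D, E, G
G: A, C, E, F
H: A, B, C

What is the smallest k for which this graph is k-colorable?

A, B, C, H form a clique, so at least 4 colors are needed.
One proper 4-coloring: A=blue, B=green, C=red, D=green, E=red, F=blue, G=green, H=yellow. Each edge has distinct colors on its endpoints.

4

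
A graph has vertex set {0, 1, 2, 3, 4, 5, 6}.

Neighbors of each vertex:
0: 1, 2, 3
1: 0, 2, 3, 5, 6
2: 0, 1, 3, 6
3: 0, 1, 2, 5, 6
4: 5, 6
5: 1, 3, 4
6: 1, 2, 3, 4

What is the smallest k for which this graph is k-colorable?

0, 1, 2, 3 are pairwise adjacent (a clique of size 4), so at least 4 colors are needed.
4 colors suffice: 0=d, 1=a, 2=c, 3=b, 4=a, 5=c, 6=d. No two adjacent vertices share a color.

4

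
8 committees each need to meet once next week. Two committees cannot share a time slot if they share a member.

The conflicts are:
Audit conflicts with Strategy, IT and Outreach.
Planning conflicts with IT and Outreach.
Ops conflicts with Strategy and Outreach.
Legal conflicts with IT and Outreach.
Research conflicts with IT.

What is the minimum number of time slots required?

Planning and IT conflict, so at least 2 time slots are needed.
2 time slots suffice: time slot 1 → {Strategy, IT, Outreach}; time slot 2 → {Audit, Planning, Ops, Legal, Research}. Each listed conflict is separated.

2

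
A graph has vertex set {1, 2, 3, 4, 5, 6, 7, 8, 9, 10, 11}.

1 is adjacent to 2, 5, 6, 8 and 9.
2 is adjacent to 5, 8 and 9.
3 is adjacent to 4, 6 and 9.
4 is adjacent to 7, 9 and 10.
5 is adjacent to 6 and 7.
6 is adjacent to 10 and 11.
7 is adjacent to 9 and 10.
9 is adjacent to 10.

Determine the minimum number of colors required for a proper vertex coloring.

4, 7, 9, 10 form a clique, so at least 4 colors are needed.
4 colors suffice: color red → {6, 8, 9}; color blue → {1, 3, 10, 11}; color green → {4, 5}; color yellow → {2, 7}. No two adjacent vertices share a color.

4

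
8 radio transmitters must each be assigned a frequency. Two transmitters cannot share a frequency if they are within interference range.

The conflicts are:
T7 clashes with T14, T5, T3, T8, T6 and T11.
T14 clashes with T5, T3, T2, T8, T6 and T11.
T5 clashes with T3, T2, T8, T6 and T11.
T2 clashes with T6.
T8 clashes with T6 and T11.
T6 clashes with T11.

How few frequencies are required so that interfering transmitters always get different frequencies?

6

T7, T14, T5, T8, T6, T11 are mutually in conflict, so at least 6 frequencies are needed.
6 frequencies suffice: frequency 1 → {T5}; frequency 2 → {T14}; frequency 3 → {T3, T6}; frequency 4 → {T7, T2}; frequency 5 → {T8}; frequency 6 → {T11}. Every pair that conflicts lands in different frequencies.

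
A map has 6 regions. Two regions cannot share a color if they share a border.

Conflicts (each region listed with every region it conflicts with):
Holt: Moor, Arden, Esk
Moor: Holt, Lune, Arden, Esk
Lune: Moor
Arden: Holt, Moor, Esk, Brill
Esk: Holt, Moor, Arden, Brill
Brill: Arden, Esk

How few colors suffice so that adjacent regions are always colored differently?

4

Holt, Moor, Arden, Esk pairwise conflict, so at least 4 colors are needed.
4 colors suffice: color 1 → {Lune, Arden}; color 2 → {Esk}; color 3 → {Moor, Brill}; color 4 → {Holt}. Every pair that conflicts lands in different colors.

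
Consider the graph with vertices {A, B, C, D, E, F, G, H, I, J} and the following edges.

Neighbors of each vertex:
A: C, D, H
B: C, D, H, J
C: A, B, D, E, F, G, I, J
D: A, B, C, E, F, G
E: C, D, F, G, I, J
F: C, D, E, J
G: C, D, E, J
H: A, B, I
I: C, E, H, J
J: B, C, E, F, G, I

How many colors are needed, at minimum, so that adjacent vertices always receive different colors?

C, E, G, J form a clique, so at least 4 colors are needed.
One proper 4-coloring: A=2, B=2, C=1, D=3, E=2, F=4, G=4, H=1, I=4, J=3. Each edge has distinct colors on its endpoints.

4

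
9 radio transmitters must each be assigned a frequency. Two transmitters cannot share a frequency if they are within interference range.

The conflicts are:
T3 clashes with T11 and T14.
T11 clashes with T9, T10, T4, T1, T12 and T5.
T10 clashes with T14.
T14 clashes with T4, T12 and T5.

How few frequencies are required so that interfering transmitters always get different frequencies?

T14 and T12 conflict, so at least 2 frequencies are needed.
2 frequencies suffice: frequency 1 → {T11, T14}; frequency 2 → {T3, T9, T10, T4, T1, T12, T5}. Every pair that conflicts lands in different frequencies.

2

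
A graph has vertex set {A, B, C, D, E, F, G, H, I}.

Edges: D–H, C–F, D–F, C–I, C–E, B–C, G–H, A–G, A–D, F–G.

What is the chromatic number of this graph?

D and F are adjacent, so at least 2 colors are needed.
2 colors suffice: color 1 → {C, D, G}; color 2 → {A, B, E, F, H, I}. Every edge joins two different colors.

2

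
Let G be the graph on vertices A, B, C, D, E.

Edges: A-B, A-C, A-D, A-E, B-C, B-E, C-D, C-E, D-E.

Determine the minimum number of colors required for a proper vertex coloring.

4

A, C, D, E are pairwise adjacent (a clique of size 4), so at least 4 colors are needed.
4 colors suffice: color 1 → {C}; color 2 → {E}; color 3 → {A}; color 4 → {B, D}. Every edge joins two different colors.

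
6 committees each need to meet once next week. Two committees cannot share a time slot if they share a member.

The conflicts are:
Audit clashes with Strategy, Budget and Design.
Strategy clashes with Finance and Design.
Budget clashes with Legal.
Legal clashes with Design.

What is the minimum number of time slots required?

Audit, Strategy, Design all conflict with each other, so at least 3 time slots are needed.
3 time slots suffice: time slot 1 → {Audit, Legal, Finance}; time slot 2 → {Strategy, Budget}; time slot 3 → {Design}. No two conflicting committees share a time slot.

3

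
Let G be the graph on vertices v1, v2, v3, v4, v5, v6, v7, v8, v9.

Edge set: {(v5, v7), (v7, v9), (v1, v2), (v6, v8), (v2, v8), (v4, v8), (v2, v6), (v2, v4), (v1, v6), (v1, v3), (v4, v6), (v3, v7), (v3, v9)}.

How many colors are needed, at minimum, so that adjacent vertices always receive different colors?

v2, v4, v6, v8 are pairwise adjacent (a clique of size 4), so at least 4 colors are needed.
One proper 4-coloring: v1=3, v2=1, v3=2, v4=3, v5=2, v6=2, v7=1, v8=4, v9=3. Each edge has distinct colors on its endpoints.

4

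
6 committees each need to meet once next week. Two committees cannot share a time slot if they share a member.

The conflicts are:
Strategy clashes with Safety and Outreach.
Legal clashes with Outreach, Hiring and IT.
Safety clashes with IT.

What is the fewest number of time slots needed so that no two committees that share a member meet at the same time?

The cycle Safety-IT-Legal-Outreach-Strategy-Safety has odd length 5, so it cannot be 2-colored; at least 3 time slots are needed.
A valid assignment using 3 time slots: Strategy=1, Legal=1, Safety=3, Outreach=2, Hiring=2, IT=2. No two conflicting committees share a time slot.

3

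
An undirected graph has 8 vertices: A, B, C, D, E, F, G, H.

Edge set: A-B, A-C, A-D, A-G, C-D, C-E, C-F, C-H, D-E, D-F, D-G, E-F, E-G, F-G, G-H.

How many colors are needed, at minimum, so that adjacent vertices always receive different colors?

4

D, E, F, G form a clique, so at least 4 colors are needed.
A valid assignment using 4 colors: A=3, B=1, C=2, D=1, E=3, F=4, G=2, H=1. Each edge has distinct colors on its endpoints.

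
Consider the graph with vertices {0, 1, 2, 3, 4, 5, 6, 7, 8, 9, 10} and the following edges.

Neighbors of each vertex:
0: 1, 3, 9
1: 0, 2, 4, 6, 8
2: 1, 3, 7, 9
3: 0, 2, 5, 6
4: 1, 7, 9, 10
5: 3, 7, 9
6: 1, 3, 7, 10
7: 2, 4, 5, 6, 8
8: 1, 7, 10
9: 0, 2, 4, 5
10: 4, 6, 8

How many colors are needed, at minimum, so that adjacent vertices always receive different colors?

3 and 5 are adjacent, so at least 2 colors are needed.
A valid assignment using 2 colors: 0=b, 1=a, 2=b, 3=a, 4=b, 5=b, 6=b, 7=a, 8=b, 9=a, 10=a. Every edge joins two different colors.

2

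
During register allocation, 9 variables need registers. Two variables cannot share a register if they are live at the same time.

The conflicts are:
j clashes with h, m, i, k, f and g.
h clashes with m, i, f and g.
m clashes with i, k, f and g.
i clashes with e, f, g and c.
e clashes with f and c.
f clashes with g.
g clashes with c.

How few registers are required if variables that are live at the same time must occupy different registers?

6

j, h, m, i, f, g all conflict with each other, so at least 6 registers are needed.
6 registers suffice: register 1 → {i, k}; register 2 → {j, c}; register 3 → {e, g}; register 4 → {m}; register 5 → {f}; register 6 → {h}. Each listed conflict is separated.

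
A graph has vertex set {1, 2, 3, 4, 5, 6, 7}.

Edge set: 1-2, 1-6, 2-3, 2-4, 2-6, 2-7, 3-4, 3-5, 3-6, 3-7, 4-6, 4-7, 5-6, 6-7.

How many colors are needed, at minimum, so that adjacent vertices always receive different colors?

5

2, 3, 4, 6, 7 are mutually adjacent (a clique of size 5), so at least 5 colors are needed.
A valid assignment using 5 colors: 1=green, 2=blue, 3=green, 4=purple, 5=blue, 6=red, 7=yellow. Each edge has distinct colors on its endpoints.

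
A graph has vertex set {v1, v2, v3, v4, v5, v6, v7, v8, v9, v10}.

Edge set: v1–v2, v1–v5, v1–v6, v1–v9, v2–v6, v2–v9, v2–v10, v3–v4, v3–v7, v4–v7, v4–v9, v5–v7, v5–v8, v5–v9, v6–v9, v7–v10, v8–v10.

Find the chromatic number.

v1, v2, v6, v9 are mutually adjacent (a clique of size 4), so at least 4 colors are needed.
4 colors suffice: color 1 → {v7, v8, v9}; color 2 → {v2, v4, v5}; color 3 → {v1, v3, v10}; color 4 → {v6}. No two adjacent vertices share a color.

4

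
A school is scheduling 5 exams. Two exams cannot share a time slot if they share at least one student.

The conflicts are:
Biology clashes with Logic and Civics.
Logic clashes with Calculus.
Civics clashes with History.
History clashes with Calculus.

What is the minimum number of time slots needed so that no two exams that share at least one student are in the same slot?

3

The cycle Civics-History-Calculus-Logic-Biology-Civics has odd length 5, so it cannot be 2-colored; at least 3 time slots are needed.
3 time slots suffice: Biology=3, Logic=2, Civics=1, History=2, Calculus=1. No two conflicting exams share a time slot.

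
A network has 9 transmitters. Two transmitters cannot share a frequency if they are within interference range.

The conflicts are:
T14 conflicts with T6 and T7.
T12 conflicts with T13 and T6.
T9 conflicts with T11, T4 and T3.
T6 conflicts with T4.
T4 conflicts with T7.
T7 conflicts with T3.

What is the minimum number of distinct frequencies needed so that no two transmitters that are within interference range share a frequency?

2

T6 and T4 conflict, so at least 2 frequencies are needed.
2 frequencies suffice: T14=1, T12=1, T9=2, T13=2, T11=1, T6=2, T4=1, T7=2, T3=1. No two conflicting transmitters share a frequency.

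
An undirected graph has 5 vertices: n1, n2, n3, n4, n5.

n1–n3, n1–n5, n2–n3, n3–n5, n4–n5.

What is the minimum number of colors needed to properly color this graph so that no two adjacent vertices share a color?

n1, n3, n5 form a triangle, so at least 3 colors are needed.
3 colors suffice: n1=3, n2=1, n3=2, n4=2, n5=1. Each edge has distinct colors on its endpoints.

3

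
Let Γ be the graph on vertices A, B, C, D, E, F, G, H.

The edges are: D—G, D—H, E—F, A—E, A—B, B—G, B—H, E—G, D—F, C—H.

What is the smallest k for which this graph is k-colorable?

2

A and E are adjacent, so at least 2 colors are needed.
A valid assignment using 2 colors: A=red, B=blue, C=blue, D=blue, E=blue, F=red, G=red, H=red. Every edge joins two different colors.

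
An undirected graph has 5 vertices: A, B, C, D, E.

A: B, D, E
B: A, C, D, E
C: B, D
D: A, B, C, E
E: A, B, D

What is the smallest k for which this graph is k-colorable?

4

A, B, D, E are mutually adjacent (a clique of size 4), so at least 4 colors are needed.
4 colors suffice: color 1 → {B}; color 2 → {D}; color 3 → {C, E}; color 4 → {A}. No two adjacent vertices share a color.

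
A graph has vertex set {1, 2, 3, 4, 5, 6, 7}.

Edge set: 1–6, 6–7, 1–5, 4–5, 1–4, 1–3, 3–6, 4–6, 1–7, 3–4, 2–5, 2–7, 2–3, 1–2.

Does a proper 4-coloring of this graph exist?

The chromatic number is 4. 1, 3, 4, 6 are mutually adjacent (a clique of size 4), so at least 4 colors are needed.
4 colors suffice: color a → {1}; color b → {2, 4}; color c → {5, 6}; color d → {3, 7}.
That is already a proper 4-coloring.

Yes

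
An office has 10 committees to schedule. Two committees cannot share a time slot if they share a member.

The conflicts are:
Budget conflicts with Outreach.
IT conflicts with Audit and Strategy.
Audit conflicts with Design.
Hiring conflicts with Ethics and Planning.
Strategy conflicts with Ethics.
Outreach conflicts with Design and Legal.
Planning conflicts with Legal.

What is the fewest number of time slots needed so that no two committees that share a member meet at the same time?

3

The cycle Hiring-Planning-Legal-Outreach-Design-Audit-IT-Strategy-Ethics-Hiring has odd length 9, so it cannot be 2-colored; at least 3 time slots are needed.
A valid assignment using 3 time slots: Budget=2, IT=2, Audit=1, Hiring=3, Strategy=1, Ethics=2, Outreach=1, Design=2, Planning=1, Legal=2. Every pair that conflicts lands in different time slots.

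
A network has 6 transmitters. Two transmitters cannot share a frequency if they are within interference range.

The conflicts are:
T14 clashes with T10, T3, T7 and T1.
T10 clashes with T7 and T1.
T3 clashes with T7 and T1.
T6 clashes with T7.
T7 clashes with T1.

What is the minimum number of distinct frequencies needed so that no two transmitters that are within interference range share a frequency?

4

T14, T10, T7, T1 pairwise conflict, so at least 4 frequencies are needed.
A valid assignment using 4 frequencies: T14=2, T10=4, T3=4, T6=2, T7=1, T1=3. Each listed conflict is separated.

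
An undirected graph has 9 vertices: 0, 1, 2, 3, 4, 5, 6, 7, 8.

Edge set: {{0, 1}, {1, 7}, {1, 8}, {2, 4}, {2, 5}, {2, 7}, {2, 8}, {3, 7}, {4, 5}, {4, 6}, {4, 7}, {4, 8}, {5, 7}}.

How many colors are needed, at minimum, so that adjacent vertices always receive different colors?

4

2, 4, 5, 7 are pairwise adjacent (a clique of size 4), so at least 4 colors are needed.
4 colors suffice: 0=blue, 1=red, 2=green, 3=red, 4=red, 5=yellow, 6=blue, 7=blue, 8=blue. No two adjacent vertices share a color.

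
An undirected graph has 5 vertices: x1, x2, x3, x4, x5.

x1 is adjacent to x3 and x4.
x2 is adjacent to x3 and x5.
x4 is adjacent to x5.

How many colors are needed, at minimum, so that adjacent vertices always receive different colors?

3

The cycle x3-x1-x4-x5-x2-x3 has odd length 5, so it cannot be 2-colored; at least 3 colors are needed.
A valid assignment using 3 colors: x1=2, x2=3, x3=1, x4=1, x5=2. Every edge joins two different colors.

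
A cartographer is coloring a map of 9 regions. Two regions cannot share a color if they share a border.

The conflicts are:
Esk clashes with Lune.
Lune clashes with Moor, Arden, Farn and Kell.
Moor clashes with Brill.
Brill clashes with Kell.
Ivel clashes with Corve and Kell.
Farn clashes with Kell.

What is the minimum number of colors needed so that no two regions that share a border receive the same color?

3

Lune, Farn, Kell are mutually in conflict, so at least 3 colors are needed.
One proper 3-coloring: Esk=2, Lune=1, Moor=2, Arden=2, Brill=1, Ivel=1, Corve=2, Farn=3, Kell=2. Every pair that conflicts lands in different colors.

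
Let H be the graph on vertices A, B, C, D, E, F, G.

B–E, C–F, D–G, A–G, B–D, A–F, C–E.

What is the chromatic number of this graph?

The cycle C-E-B-D-G-A-F-C has odd length 7, so it cannot be 2-colored; at least 3 colors are needed.
3 colors suffice: color red → {D, E, F}; color blue → {A, B, C}; color green → {G}. Each edge has distinct colors on its endpoints.

3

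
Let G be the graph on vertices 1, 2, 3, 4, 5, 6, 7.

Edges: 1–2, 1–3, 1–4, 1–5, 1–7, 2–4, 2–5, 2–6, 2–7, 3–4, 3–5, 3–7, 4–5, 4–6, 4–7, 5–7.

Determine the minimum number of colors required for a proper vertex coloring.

1, 3, 4, 5, 7 are mutually adjacent (a clique of size 5), so at least 5 colors are needed.
5 colors suffice: color a → {4}; color b → {5, 6}; color c → {7}; color d → {2, 3}; color e → {1}. Each edge has distinct colors on its endpoints.

5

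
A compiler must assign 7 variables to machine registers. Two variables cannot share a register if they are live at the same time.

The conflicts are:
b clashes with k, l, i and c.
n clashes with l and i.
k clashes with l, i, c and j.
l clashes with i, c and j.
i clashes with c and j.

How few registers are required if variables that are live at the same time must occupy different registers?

5

b, k, l, i, c are mutually in conflict, so at least 5 registers are needed.
5 registers suffice: b=4, n=3, k=3, l=2, i=1, c=5, j=4. No two conflicting variables share a register.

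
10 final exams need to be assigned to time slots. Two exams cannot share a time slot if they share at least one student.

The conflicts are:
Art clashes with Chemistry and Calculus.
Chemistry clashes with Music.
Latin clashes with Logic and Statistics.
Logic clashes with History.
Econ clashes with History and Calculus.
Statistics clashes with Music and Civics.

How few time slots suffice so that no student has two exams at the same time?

3

The cycle Music-Statistics-Latin-Logic-History-Econ-Calculus-Art-Chemistry-Music has odd length 9, so it cannot be 2-colored; at least 3 time slots are needed.
3 time slots suffice: time slot 1 → {Art, History, Statistics}; time slot 2 → {Latin, Econ, Music, Civics}; time slot 3 → {Chemistry, Logic, Calculus}. No two conflicting exams share a time slot.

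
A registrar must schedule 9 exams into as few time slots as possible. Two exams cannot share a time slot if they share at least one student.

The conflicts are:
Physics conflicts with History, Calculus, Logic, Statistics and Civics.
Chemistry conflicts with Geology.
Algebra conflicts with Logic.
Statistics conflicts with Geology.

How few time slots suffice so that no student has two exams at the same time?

Chemistry and Geology conflict, so at least 2 time slots are needed.
A valid assignment using 2 time slots: Physics=1, Chemistry=2, History=2, Algebra=1, Calculus=2, Logic=2, Statistics=2, Civics=2, Geology=1. Every pair that conflicts lands in different time slots.

2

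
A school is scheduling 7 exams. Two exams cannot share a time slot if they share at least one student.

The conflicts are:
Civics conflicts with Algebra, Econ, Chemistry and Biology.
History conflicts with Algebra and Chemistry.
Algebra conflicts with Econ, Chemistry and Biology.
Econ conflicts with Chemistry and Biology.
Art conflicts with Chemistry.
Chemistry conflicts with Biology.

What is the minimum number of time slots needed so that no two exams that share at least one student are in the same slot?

5

Civics, Algebra, Econ, Chemistry, Biology all conflict with each other, so at least 5 time slots are needed.
5 time slots suffice: time slot 1 → {Chemistry}; time slot 2 → {Algebra, Art}; time slot 3 → {Civics, History}; time slot 4 → {Biology}; time slot 5 → {Econ}. Every pair that conflicts lands in different time slots.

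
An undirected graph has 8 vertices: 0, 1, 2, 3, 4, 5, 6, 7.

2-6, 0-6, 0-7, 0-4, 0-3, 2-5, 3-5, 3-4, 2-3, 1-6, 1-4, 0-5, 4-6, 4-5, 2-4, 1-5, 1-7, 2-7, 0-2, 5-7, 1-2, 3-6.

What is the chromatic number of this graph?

0, 2, 3, 4, 6 form a clique, so at least 5 colors are needed.
5 colors suffice: 0=blue, 1=blue, 2=red, 3=purple, 4=green, 5=yellow, 6=yellow, 7=green. Every edge joins two different colors.

5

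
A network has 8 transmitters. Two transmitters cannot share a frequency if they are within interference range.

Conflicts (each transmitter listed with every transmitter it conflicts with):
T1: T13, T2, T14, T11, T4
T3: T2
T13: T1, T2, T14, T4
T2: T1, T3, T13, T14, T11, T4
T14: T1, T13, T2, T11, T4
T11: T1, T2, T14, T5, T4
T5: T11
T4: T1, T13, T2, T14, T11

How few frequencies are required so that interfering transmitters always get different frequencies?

T1, T2, T14, T11, T4 are mutually in conflict, so at least 5 frequencies are needed.
5 frequencies suffice: T1=5, T3=2, T13=4, T2=1, T14=3, T11=4, T5=1, T4=2. Each listed conflict is separated.

5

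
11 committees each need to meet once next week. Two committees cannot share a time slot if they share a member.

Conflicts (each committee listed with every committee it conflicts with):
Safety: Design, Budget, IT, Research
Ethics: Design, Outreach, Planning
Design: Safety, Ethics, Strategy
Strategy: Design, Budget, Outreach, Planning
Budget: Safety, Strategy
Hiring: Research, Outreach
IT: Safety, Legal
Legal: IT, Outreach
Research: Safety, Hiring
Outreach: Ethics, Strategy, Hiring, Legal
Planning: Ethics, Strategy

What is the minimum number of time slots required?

2

Ethics and Design conflict, so at least 2 time slots are needed.
A valid assignment using 2 time slots: Safety=2, Ethics=2, Design=1, Strategy=2, Budget=1, Hiring=2, IT=1, Legal=2, Research=1, Outreach=1, Planning=1. No two conflicting committees share a time slot.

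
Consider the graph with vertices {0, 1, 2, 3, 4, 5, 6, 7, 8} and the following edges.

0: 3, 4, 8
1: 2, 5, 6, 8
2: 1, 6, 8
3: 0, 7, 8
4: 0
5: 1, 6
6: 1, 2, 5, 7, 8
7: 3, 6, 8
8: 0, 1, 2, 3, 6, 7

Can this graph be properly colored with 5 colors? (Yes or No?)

Yes

The chromatic number is 4. 1, 2, 6, 8 are mutually adjacent (a clique of size 4), so at least 4 colors are needed.
4 colors suffice: color a → {4, 5, 8}; color b → {3, 6}; color c → {0, 1, 7}; color d → {2}.
Since 5 ≥ 4, a proper 5-coloring certainly exists.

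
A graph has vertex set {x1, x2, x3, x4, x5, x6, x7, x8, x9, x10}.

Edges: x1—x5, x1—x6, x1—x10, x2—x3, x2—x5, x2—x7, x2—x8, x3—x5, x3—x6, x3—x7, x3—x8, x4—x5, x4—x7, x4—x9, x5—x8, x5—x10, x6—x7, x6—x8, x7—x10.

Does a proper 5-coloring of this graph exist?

The chromatic number is 4. x2, x3, x5, x8 form a clique, so at least 4 colors are needed.
4 colors suffice: color 1 → {x5, x7, x9}; color 2 → {x3, x4, x10}; color 3 → {x2, x6}; color 4 → {x1, x8}.
Since 5 ≥ 4, a proper 5-coloring certainly exists.

Yes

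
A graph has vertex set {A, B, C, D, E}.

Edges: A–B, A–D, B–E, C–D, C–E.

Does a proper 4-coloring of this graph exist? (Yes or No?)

Yes

The chromatic number is 3. The cycle C-D-A-B-E-C has odd length 5, so it cannot be 2-colored; at least 3 colors are needed.
A valid assignment using 3 colors: A=1, B=2, C=3, D=2, E=1.
Since 4 ≥ 3, a proper 4-coloring certainly exists.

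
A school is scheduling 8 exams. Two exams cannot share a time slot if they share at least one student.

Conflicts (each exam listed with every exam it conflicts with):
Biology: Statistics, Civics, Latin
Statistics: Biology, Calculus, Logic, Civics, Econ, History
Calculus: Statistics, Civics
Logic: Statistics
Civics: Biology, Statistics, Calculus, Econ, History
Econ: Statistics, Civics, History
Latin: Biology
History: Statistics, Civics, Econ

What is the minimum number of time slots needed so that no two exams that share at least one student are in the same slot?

4

Statistics, Civics, Econ, History pairwise conflict, so at least 4 time slots are needed.
4 time slots suffice: time slot 1 → {Statistics, Latin}; time slot 2 → {Logic, Civics}; time slot 3 → {Biology, Calculus, Econ}; time slot 4 → {History}. Every pair that conflicts lands in different time slots.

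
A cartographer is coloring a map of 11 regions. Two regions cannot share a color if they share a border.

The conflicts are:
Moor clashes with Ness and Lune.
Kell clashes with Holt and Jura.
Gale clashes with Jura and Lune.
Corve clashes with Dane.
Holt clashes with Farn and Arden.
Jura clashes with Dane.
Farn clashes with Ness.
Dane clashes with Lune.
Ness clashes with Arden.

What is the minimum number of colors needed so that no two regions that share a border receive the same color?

2

Holt and Arden conflict, so at least 2 colors are needed.
2 colors suffice: color 1 → {Moor, Kell, Gale, Farn, Dane, Arden}; color 2 → {Corve, Holt, Jura, Ness, Lune}. No two conflicting regions share a color.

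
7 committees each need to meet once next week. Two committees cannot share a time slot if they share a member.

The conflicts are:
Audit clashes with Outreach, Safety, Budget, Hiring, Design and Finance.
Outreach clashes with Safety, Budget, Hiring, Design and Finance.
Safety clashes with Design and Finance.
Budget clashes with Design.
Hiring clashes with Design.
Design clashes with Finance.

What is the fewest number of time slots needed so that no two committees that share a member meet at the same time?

5

Audit, Outreach, Safety, Design, Finance all conflict with each other, so at least 5 time slots are needed.
5 time slots suffice: time slot 1 → {Design}; time slot 2 → {Outreach}; time slot 3 → {Audit}; time slot 4 → {Budget, Hiring, Finance}; time slot 5 → {Safety}. No two conflicting committees share a time slot.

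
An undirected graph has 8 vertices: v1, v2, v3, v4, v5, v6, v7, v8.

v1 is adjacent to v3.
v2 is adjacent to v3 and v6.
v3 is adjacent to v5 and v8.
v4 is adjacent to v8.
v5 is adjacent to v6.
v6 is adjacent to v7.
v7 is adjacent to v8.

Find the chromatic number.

The cycle v3-v2-v6-v7-v8-v3 has odd length 5, so it cannot be 2-colored; at least 3 colors are needed.
One proper 3-coloring: v1=blue, v2=blue, v3=red, v4=red, v5=blue, v6=red, v7=green, v8=blue. No two adjacent vertices share a color.

3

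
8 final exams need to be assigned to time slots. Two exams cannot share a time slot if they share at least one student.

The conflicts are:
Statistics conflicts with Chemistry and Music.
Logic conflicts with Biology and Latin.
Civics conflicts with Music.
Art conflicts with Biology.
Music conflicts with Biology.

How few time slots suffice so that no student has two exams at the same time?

2

Statistics and Music conflict, so at least 2 time slots are needed.
2 time slots suffice: time slot 1 → {Statistics, Civics, Biology, Latin}; time slot 2 → {Logic, Chemistry, Art, Music}. Every pair that conflicts lands in different time slots.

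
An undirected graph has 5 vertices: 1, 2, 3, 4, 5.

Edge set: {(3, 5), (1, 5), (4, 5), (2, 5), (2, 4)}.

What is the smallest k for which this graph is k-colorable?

3

2, 4, 5 are pairwise adjacent, so at least 3 colors are needed.
3 colors suffice: color red → {5}; color blue → {1, 3, 4}; color green → {2}. Each edge has distinct colors on its endpoints.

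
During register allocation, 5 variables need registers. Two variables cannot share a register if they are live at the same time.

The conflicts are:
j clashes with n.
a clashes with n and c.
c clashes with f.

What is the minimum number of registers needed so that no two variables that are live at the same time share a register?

2

a and c conflict, so at least 2 registers are needed.
2 registers suffice: register 1 → {n, c}; register 2 → {j, a, f}. Each listed conflict is separated.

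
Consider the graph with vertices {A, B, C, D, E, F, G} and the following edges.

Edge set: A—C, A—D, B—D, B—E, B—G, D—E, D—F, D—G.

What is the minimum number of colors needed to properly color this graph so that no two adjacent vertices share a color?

B, D, G are mutually adjacent, so at least 3 colors are needed.
One proper 3-coloring: A=2, B=2, C=1, D=1, E=3, F=2, G=3. Each edge has distinct colors on its endpoints.

3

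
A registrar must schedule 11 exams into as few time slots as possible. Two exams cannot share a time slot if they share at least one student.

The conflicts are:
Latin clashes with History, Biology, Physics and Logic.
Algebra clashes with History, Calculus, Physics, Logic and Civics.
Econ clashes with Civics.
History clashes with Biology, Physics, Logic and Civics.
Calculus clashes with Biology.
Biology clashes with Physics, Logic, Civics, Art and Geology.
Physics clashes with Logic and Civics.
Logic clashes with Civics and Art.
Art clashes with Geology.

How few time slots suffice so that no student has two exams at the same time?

Algebra, History, Physics, Logic, Civics all conflict with each other, so at least 5 time slots are needed.
Using 5 time slots: Latin=5, Algebra=1, Econ=1, History=4, Calculus=2, Biology=1, Physics=3, Logic=2, Civics=5, Art=3, Geology=2. Every pair that conflicts lands in different time slots.

5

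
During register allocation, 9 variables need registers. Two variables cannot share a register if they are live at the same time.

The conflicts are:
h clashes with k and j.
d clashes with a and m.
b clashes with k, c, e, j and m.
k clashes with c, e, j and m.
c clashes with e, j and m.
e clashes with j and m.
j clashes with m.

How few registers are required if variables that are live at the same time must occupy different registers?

6

b, k, c, e, j, m are mutually in conflict, so at least 6 registers are needed.
6 registers suffice: h=1, d=2, b=6, k=2, c=5, e=4, a=1, j=3, m=1. Every pair that conflicts lands in different registers.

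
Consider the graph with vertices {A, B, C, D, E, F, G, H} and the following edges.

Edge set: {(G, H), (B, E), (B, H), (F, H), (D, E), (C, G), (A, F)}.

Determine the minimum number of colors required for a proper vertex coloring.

B and E are adjacent, so at least 2 colors are needed.
2 colors suffice: color 1 → {A, C, E, H}; color 2 → {B, D, F, G}. Each edge has distinct colors on its endpoints.

2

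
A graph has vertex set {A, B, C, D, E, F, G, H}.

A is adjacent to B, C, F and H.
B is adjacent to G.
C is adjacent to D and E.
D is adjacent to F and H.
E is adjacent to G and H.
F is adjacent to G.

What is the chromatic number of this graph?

The cycle A-B-G-E-C-A has odd length 5, so it cannot be 2-colored; at least 3 colors are needed.
3 colors suffice: A=1, B=2, C=2, D=1, E=3, F=2, G=1, H=2. Every edge joins two different colors.

3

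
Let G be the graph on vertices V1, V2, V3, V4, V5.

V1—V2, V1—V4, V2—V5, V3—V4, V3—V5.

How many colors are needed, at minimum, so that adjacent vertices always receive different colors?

3

The cycle V1-V4-V3-V5-V2-V1 has odd length 5, so it cannot be 2-colored; at least 3 colors are needed.
3 colors suffice: color 1 → {V2, V3}; color 2 → {V4, V5}; color 3 → {V1}. Every edge joins two different colors.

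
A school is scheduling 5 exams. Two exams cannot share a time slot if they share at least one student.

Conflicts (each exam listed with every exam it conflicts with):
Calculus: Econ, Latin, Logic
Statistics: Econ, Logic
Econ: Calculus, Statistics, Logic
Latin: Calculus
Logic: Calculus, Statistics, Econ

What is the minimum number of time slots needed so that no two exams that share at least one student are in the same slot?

Statistics, Econ, Logic are mutually in conflict, so at least 3 time slots are needed.
3 time slots suffice: time slot 1 → {Latin, Logic}; time slot 2 → {Econ}; time slot 3 → {Calculus, Statistics}. No two conflicting exams share a time slot.

3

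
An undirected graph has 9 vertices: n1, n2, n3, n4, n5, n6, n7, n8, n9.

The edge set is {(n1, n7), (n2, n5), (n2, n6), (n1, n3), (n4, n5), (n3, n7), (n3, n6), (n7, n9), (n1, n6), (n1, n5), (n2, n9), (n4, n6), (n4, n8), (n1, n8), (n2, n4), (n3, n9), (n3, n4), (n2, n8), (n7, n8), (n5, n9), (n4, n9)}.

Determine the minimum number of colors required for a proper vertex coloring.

4

n2, n4, n5, n9 are mutually adjacent (a clique of size 4), so at least 4 colors are needed.
4 colors suffice: color red → {n1, n4}; color blue → {n6, n8, n9}; color green → {n2, n3}; color yellow → {n5, n7}. Each edge has distinct colors on its endpoints.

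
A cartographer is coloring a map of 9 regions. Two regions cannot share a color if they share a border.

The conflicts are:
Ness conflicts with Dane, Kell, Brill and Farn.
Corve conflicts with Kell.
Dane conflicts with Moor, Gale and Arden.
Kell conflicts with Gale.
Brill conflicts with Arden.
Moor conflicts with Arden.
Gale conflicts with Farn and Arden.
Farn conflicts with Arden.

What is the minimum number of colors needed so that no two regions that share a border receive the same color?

3

Gale, Farn, Arden all conflict with each other, so at least 3 colors are needed.
3 colors suffice: color 1 → {Ness, Corve, Arden}; color 2 → {Brill, Moor, Gale}; color 3 → {Dane, Kell, Farn}. No two conflicting regions share a color.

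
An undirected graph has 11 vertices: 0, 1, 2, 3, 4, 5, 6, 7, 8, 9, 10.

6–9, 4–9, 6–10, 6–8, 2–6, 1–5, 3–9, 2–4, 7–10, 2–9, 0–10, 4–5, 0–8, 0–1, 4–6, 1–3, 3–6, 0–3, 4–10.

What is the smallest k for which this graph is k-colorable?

4

2, 4, 6, 9 are pairwise adjacent (a clique of size 4), so at least 4 colors are needed.
4 colors suffice: color red → {0, 5, 6, 7}; color blue → {3, 4, 8}; color green → {1, 9, 10}; color yellow → {2}. Each edge has distinct colors on its endpoints.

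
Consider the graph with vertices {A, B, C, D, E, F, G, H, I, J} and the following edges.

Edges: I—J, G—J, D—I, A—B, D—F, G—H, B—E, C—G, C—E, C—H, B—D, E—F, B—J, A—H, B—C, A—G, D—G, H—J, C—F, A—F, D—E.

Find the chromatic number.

B, D, E are mutually adjacent, so at least 3 colors are needed.
A valid assignment using 3 colors: A=1, B=2, C=1, D=1, E=3, F=2, G=2, H=3, I=2, J=1. Each edge has distinct colors on its endpoints.

3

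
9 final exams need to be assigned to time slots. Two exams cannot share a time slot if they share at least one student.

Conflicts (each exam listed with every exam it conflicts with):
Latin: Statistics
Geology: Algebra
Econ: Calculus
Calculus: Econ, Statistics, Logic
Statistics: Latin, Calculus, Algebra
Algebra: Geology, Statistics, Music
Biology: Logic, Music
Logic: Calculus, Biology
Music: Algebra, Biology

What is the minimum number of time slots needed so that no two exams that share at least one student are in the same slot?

2

Biology and Logic conflict, so at least 2 time slots are needed.
Using 2 time slots: Latin=1, Geology=2, Econ=2, Calculus=1, Statistics=2, Algebra=1, Biology=1, Logic=2, Music=2. Each listed conflict is separated.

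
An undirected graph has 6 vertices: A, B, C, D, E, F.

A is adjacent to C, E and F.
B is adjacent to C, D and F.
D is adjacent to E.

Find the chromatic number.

The cycle E-A-F-B-D-E has odd length 5, so it cannot be 2-colored; at least 3 colors are needed.
3 colors suffice: color red → {A, B}; color blue → {C, D, F}; color green → {E}. Every edge joins two different colors.

3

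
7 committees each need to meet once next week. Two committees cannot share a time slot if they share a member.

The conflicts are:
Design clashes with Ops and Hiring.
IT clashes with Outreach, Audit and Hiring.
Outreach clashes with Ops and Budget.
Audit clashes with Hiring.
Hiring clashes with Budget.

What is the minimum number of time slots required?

3

IT, Audit, Hiring are mutually in conflict, so at least 3 time slots are needed.
A valid assignment using 3 time slots: Design=2, IT=2, Outreach=1, Ops=3, Audit=3, Hiring=1, Budget=2. Every pair that conflicts lands in different time slots.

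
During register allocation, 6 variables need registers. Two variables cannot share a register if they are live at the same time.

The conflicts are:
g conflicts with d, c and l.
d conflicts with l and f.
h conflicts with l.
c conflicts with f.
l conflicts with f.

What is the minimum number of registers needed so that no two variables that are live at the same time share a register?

d, l, f pairwise conflict, so at least 3 registers are needed.
Using 3 registers: g=3, d=2, h=2, c=1, l=1, f=3. Every pair that conflicts lands in different registers.

3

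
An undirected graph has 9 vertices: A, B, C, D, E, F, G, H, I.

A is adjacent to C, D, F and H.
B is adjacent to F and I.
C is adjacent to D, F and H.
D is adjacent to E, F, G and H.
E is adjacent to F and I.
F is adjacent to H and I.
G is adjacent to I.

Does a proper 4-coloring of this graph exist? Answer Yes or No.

A, C, D, F, H are mutually adjacent (a clique of size 5), so at least 5 colors are needed.
So 4 colors are not enough.

No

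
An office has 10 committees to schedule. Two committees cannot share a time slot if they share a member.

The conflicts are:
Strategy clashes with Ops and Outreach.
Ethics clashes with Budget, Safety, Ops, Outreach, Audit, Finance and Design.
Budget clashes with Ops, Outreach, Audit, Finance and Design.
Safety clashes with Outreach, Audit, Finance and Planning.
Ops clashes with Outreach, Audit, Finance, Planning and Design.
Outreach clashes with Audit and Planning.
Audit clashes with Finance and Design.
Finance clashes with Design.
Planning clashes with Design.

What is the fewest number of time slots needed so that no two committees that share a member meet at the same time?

6

Ethics, Budget, Ops, Audit, Finance, Design are mutually in conflict, so at least 6 time slots are needed.
6 time slots suffice: time slot 1 → {Safety, Ops}; time slot 2 → {Outreach, Design}; time slot 3 → {Strategy, Audit, Planning}; time slot 4 → {Ethics}; time slot 5 → {Budget}; time slot 6 → {Finance}. Each listed conflict is separated.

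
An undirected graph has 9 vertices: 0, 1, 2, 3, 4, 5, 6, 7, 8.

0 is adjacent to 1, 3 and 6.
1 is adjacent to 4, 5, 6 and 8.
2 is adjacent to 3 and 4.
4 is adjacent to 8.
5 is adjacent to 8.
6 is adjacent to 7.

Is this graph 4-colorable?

The chromatic number is 3. 1, 5, 8 are mutually adjacent, so at least 3 colors are needed.
3 colors suffice: color a → {1, 2, 7}; color b → {3, 4, 5, 6}; color c → {0, 8}.
Since 4 ≥ 3, a proper 4-coloring certainly exists.

Yes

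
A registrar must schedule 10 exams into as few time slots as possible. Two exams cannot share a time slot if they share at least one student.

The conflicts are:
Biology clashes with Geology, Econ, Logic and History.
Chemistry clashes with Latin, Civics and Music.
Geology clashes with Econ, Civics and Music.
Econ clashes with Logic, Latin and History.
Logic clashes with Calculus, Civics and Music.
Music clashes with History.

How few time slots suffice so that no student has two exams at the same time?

3

Biology, Econ, History are mutually in conflict, so at least 3 time slots are needed.
3 time slots suffice: Biology=3, Chemistry=1, Geology=1, Econ=2, Logic=1, Calculus=2, Latin=3, Civics=2, Music=2, History=1. Each listed conflict is separated.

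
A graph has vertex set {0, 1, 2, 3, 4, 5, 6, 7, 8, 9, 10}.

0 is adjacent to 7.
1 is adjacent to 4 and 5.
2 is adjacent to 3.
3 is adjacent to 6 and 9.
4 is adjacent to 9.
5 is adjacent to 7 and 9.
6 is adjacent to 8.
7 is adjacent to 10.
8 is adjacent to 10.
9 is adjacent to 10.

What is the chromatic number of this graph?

3

The cycle 3-6-8-10-9-3 has odd length 5, so it cannot be 2-colored; at least 3 colors are needed.
3 colors suffice: color a → {1, 2, 7, 8, 9}; color b → {0, 3, 4, 5, 10}; color c → {6}. Every edge joins two different colors.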